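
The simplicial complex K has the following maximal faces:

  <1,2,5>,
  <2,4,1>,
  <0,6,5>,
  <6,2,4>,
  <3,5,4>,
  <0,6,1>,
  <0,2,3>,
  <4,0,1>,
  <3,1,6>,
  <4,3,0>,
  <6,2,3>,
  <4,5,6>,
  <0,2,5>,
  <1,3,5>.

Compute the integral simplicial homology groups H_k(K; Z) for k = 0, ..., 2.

H_0 ≅ Z,  H_1 ≅ Z^2,  H_2 ≅ Z.

We work with the vertex ordering 0 < 1 < 2 < 3 < 4 < 5 < 6. The simplices of K, each written with vertices in increasing order, are:

  0-simplices (7): [0], [1], [2], [3], [4], [5], [6]
  1-simplices (21): [0,1], [0,2], [0,3], [0,4], [0,5], [0,6], [1,2], [1,3], [1,4], [1,5], [1,6], [2,3], [2,4], [2,5], [2,6], [3,4], [3,5], [3,6], [4,5], [4,6], [5,6]
  2-simplices (14): [0,1,4], [0,1,6], [0,2,3], [0,2,5], [0,3,4], [0,5,6], [1,2,4], [1,2,5], [1,3,5], [1,3,6], [2,3,6], [2,4,6], [3,4,5], [4,5,6]

Hence C_0 ≅ Z^7, C_1 ≅ Z^21, C_2 ≅ Z^14.

Boundary ∂_1: C_1 → C_0 maps an edge to its endpoints' difference, ∂[p,q] = q − p.
This gives a 7×21 integer matrix of rank 6; reducing to Smith normal form yields diagonal entries (1,1,1,1,1,1).

∂_2: C_2 → C_1 maps a triangle to the signed sum of its edges. For instance
  ∂[1,2,4] = [2,4] − [1,4] + [1,2],
  ∂[1,2,5] = [2,5] − [1,5] + [1,2].
The resulting 21×14 matrix has rank 13, and its Smith normal form has invariant factors (1,1,1,1,1,1,1,1,1,1,1,1,1).

Now H_k = ker ∂_k / im ∂_{k+1}, so:

  H_0: rank C_0 − rank ∂_1 = 7 − 6 = 1, and the invariant factors of ∂_1 are all 1, so H_0 = Z.
  H_1: rank ker ∂_1 − rank ∂_2 = (21 − 6) − 13 = 2, and the invariant factors of ∂_2 are all 1, so H_1 = Z^2.
  H_2: rank ker ∂_2 − rank ∂_3 = (14 − 13) − 0 = 1, and there is no ∂_3, so H_2 = Z.

As a check, the Euler characteristic is 7 − 21 + 14 = 0, which agrees with 1 − 2 + 1 = 0.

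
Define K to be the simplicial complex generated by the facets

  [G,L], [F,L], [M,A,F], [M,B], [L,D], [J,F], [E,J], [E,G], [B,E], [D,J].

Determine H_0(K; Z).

We work with the vertex ordering A < B < D < E < F < G < J < L < M. The simplices of K, each written with vertices in increasing order, are:

  0-simplices (9): A, B, D, E, F, G, J, L, M
  1-simplices (12): AF, AM, BE, BM, DJ, DL, EG, EJ, FJ, FL, FM, GL
  2-simplices (1): AFM

so the chain groups are C_0 ≅ Z^9, C_1 ≅ Z^12, C_2 ≅ Z^1.

∂_1: C_1 → C_0 is given by ∂[p,q] = [q] − [p]. For instance
  ∂AF = F − A.
This gives a 9×12 integer matrix of rank 8; reducing to Smith normal form yields diagonal entries (1,1,1,1,1,1,1,1).

The boundary map ∂_2: C_2 → C_1 acts by ∂[p,q,r] = [q,r] − [p,r] + [p,q]. For instance
  ∂AFM = FM − AM + AF.
The resulting 12×1 matrix has rank 1, and its Smith normal form has invariant factors (1).

From H_k ≅ ker(∂_k) / im(∂_{k+1}) we obtain:

  H_0: rank C_0 − rank ∂_1 = 9 − 8 = 1, and the invariant factors of ∂_1 are all 1, so H_0 = Z.

H_0 = Z.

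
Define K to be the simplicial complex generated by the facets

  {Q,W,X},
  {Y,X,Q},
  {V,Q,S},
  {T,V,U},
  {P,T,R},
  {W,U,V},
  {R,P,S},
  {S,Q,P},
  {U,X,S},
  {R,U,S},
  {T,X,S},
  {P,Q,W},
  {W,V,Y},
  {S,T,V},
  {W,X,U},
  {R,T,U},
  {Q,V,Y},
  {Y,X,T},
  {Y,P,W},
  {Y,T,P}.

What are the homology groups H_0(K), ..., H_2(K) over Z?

We work with the vertex ordering P < Q < R < S < T < U < V < W < X < Y. The simplices of K, each written with vertices in increasing order, are:

  0-simplices (10): P, Q, R, S, T, U, V, W, X, Y
  1-simplices (30): PQ, PR, PS, PT, PW, PY, QS, QV, QW, QX, QY, RS, RT, RU, ST, SU, SV, SX, TU, TV, TX, TY, UV, UW, UX, VW, VY, WX, WY, XY
  2-simplices (20): PQS, PQW, PRS, PRT, PTY, PWY, QSV, QVY, QWX, QXY, RSU, RTU, STV, STX, SUX, TUV, TXY, UVW, UWX, VWY

Hence C_0 ≅ Z^10, C_1 ≅ Z^30, C_2 ≅ Z^20.

The boundary map ∂_1: C_1 → C_0 maps an edge to its endpoints' difference, ∂[p,q] = q − p.
The 10×30 boundary matrix has rank 9 and Smith normal form diag(1,1,1,1,1,1,1,1,1).

Boundary ∂_2: C_2 → C_1 sends each 2-simplex [p,q,r] to [q,r] − [p,r] + [p,q]. For instance
  ∂QVY = VY − QY + QV,
  ∂PTY = TY − PY + PT.
The resulting 30×20 matrix has rank 20, and its Smith normal form has invariant factors (1,1,1,1,1,1,1,1,1,1,1,1,1,1,1,1,1,1,1,2).

From H_k ≅ ker(∂_k) / im(∂_{k+1}) we obtain:

  H_0: rank C_0 − rank ∂_1 = 10 − 9 = 1, and the invariant factors of ∂_1 are all 1, so H_0 ≅ Z.
  H_1: rank ker ∂_1 − rank ∂_2 = (30 − 9) − 20 = 1, and ∂_2 has invariant factor 2 > 1, so H_1 ≅ Z ⊕ Z/2.
  H_2: rank ker ∂_2 − rank ∂_3 = (20 − 20) − 0 = 0, and there is no ∂_3, so H_2 ≅ 0.

As a check, the Euler characteristic is 10 − 30 + 20 = 0, which agrees with 1 − 1 + 0 = 0.
(K is a triangulation of the Klein bottle.)

H_0 ≅ Z,  H_1 ≅ Z ⊕ Z/2,  H_2 = 0.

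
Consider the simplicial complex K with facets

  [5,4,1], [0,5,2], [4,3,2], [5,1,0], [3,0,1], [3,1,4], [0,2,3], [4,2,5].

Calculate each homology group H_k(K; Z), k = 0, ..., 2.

K has 6 vertices, 12 edges, 8 triangles.
rank ∂_0 = 0, rank ∂_1 = 5 ⇒ b_0 = 6 − 0 − 5 = 1; all invariant factors of ∂_1 are 1 so no torsion. So H_0 = Z.
rank ∂_1 = 5, rank ∂_2 = 7 ⇒ b_1 = 12 − 5 − 7 = 0; all invariant factors of ∂_2 are 1 so no torsion. So H_1 = 0.
rank ∂_2 = 7, rank ∂_3 = 0 ⇒ b_2 = 8 − 7 − 0 = 1. So H_2 = Z.

H_0 = Z,  H_1 = 0,  H_2 = Z.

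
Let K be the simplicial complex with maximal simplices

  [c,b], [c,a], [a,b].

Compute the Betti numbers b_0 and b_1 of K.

K has 3 vertices, 3 edges.
rank ∂_0 = 0, rank ∂_1 = 2 ⇒ b_0 = 3 − 0 − 2 = 1; all invariant factors of ∂_1 are 1 so no torsion. So H_0 ≅ Z.
rank ∂_1 = 2, rank ∂_2 = 0 ⇒ b_1 = 3 − 2 − 0 = 1. So H_1 ≅ Z.

b_0 = 1, b_1 = 1.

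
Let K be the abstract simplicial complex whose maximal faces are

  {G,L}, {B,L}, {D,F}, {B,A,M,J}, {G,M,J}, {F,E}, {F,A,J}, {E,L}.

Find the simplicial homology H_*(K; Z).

Order the vertices as A < B < D < E < F < G < J < L < M. Listing each simplex with vertices in this order, K has dimension 3 with simplices:

  0-simplices (9): A, B, D, E, F, G, J, L, M
  1-simplices (15): AB, AF, AJ, AM, BJ, BL, BM, DF, EF, EL, FJ, GJ, GL, GM, JM
  2-simplices (6): ABJ, ABM, AFJ, AJM, BJM, GJM
  3-simplices (1): ABJM

giving chain groups C_0 ≅ Z^9, C_1 ≅ Z^15, C_2 ≅ Z^6, C_3 ≅ Z^1.

Boundary ∂_1: C_1 → C_0 is given by ∂[p,q] = [q] − [p].
As a 9×15 matrix over Z this has rank 8, with invariant factors (1,1,1,1,1,1,1,1).

∂_2: C_2 → C_1 maps a triangle to the signed sum of its edges. For instance
  ∂AFJ = FJ − AJ + AF,
  ∂BJM = JM − BM + BJ.
The 15×6 boundary matrix has rank 5 and Smith normal form diag(1,1,1,1,1).

The boundary map ∂_3: C_3 → C_2 sends each 3-simplex σ to the alternating sum Σ_i (−1)^i (σ with its i-th vertex removed). For instance
  ∂ABJM = BJM − AJM + ABM − ABJ.
This gives a 6×1 integer matrix of rank 1; reducing to Smith normal form yields diagonal entries (1).

From H_k ≅ ker(∂_k) / im(∂_{k+1}) we obtain:

  H_0: rank C_0 − rank ∂_1 = 9 − 8 = 1, and the invariant factors of ∂_1 are all 1, so H_0 ≅ Z.
  H_1: rank ker ∂_1 − rank ∂_2 = (15 − 8) − 5 = 2, and the invariant factors of ∂_2 are all 1, so H_1 ≅ Z^2.
  H_2: rank ker ∂_2 − rank ∂_3 = (6 − 5) − 1 = 0, and the invariant factors of ∂_3 are all 1, so H_2 ≅ 0.
  H_3: rank ker ∂_3 − rank ∂_4 = (1 − 1) − 0 = 0, and there is no ∂_4, so H_3 ≅ 0.

H_0 ≅ Z,  H_1 ≅ Z^2,  H_2 = 0,  H_3 = 0.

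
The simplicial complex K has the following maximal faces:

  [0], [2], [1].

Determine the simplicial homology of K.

H_0 = Z^3.

Order the vertices as 0 < 1 < 2. Listing each simplex with vertices in this order, K has dimension 0 with simplices:

  0-simplices (3): [0], [1], [2]

giving chain groups C_0 ≅ Z^3.

Now H_k = ker ∂_k / im ∂_{k+1}, so:

  H_0: rank C_0 − rank ∂_1 = 3 − 0 = 3, and there is no ∂_1, so H_0 = Z^3.

(K is a triangulation of a set of 3 points.)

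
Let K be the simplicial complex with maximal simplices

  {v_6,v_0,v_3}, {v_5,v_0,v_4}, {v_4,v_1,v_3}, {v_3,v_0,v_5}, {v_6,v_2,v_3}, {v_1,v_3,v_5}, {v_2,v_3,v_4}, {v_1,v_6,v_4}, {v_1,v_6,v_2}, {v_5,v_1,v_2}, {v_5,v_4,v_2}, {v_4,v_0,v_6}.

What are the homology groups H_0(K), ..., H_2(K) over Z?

H_0 = Z,  H_1 = Z/2,  H_2 = 0.

K has 7 vertices, 18 edges, 12 triangles.
rank ∂_0 = 0, rank ∂_1 = 6 ⇒ b_0 = 7 − 0 − 6 = 1; all invariant factors of ∂_1 are 1 so no torsion. So H_0 ≅ Z.
rank ∂_1 = 6, rank ∂_2 = 12 ⇒ b_1 = 18 − 6 − 12 = 0; ∂_2 has invariant factor(s) [2] giving torsion. So H_1 ≅ Z/2.
rank ∂_2 = 12, rank ∂_3 = 0 ⇒ b_2 = 12 − 12 − 0 = 0. So H_2 ≅ 0.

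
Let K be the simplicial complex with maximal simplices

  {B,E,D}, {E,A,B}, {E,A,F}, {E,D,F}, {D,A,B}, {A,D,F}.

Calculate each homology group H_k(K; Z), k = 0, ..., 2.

H_0 ≅ Z,  H_1 = 0,  H_2 ≅ Z.

Order the vertices as A < B < D < E < F. Listing each simplex with vertices in this order, K has dimension 2 with simplices:

  0-simplices (5): A, B, D, E, F
  1-simplices (9): AB, AD, AE, AF, BD, BE, DE, DF, EF
  2-simplices (6): ABD, ABE, ADF, AEF, BDE, DEF

Hence C_0 ≅ Z^5, C_1 ≅ Z^9, C_2 ≅ Z^6.

Boundary ∂_1: C_1 → C_0 maps an edge to its endpoints' difference, ∂[p,q] = q − p. For instance
  ∂BD = D − B.
The resulting 5×9 matrix has rank 4, and its Smith normal form has invariant factors (1,1,1,1).

The boundary map ∂_2: C_2 → C_1 sends each 2-simplex [p,q,r] to [q,r] − [p,r] + [p,q]. For instance
  ∂ADF = DF − AF + AD,
  ∂BDE = DE − BE + BD.
This gives a 9×6 integer matrix of rank 5; reducing to Smith normal form yields diagonal entries (1,1,1,1,1).

Reading off H_k = ker ∂_k / im ∂_{k+1}:

  H_0: rank C_0 − rank ∂_1 = 5 − 4 = 1, and the invariant factors of ∂_1 are all 1, so H_0 = Z.
  H_1: rank ker ∂_1 − rank ∂_2 = (9 − 4) − 5 = 0, and the invariant factors of ∂_2 are all 1, so H_1 = 0.
  H_2: rank ker ∂_2 − rank ∂_3 = (6 − 5) − 0 = 1, and there is no ∂_3, so H_2 = Z.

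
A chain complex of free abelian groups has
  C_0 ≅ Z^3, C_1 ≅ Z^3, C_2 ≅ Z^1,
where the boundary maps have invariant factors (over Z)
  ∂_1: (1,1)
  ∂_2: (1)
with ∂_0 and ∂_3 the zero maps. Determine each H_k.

H_0: b_0 = 3 − 0 − 2 = 1; torsion from ∂_1 factors > 1: none. So H_0 ≅ Z.
H_1: b_1 = 3 − 2 − 1 = 0; torsion from ∂_2 factors > 1: none. So H_1 ≅ 0.
H_2: b_2 = 1 − 1 − 0 = 0; torsion from ∂_3 factors > 1: none. So H_2 ≅ 0.

H_0 ≅ Z,  H_1 = 0,  H_2 = 0.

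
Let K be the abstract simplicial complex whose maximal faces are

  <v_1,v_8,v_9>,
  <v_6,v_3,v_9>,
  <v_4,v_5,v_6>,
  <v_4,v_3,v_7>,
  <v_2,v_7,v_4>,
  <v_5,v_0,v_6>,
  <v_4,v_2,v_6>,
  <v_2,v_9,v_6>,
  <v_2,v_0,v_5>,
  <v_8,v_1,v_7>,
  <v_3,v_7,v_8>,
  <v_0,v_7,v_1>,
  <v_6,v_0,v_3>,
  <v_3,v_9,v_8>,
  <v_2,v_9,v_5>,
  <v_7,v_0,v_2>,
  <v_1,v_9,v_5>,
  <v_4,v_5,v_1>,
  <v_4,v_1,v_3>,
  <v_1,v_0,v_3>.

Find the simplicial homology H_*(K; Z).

Fix the vertex order v_0 < v_1 < v_2 < v_3 < v_4 < v_5 < v_6 < v_7 < v_8 < v_9 and write every simplex with vertices in increasing order. Then dim K = 2 and the simplices of K are:

  0-simplices (10): [v_0], [v_1], [v_2], [v_3], [v_4], [v_5], [v_6], [v_7], [v_8], [v_9]
  1-simplices (30): (30 of them)
  2-simplices (20): (20 of them)

so the chain groups are C_0 ≅ Z^10, C_1 ≅ Z^30, C_2 ≅ Z^20.

∂_1: C_1 → C_0 maps an edge to its endpoints' difference, ∂[p,q] = q − p.
The resulting 10×30 matrix has rank 9, and its Smith normal form has invariant factors (1,1,1,1,1,1,1,1,1).

∂_2: C_2 → C_1 acts by ∂[p,q,r] = [q,r] − [p,r] + [p,q]. For instance
  ∂[v_1,v_5,v_9] = [v_5,v_9] − [v_1,v_9] + [v_1,v_5],
  ∂[v_3,v_4,v_7] = [v_4,v_7] − [v_3,v_7] + [v_3,v_4].
The resulting 30×20 matrix has rank 20, and its Smith normal form has invariant factors (1,1,1,1,1,1,1,1,1,1,1,1,1,1,1,1,1,1,1,2).

Now H_k = ker ∂_k / im ∂_{k+1}, so:

  H_0: rank C_0 − rank ∂_1 = 10 − 9 = 1, and the invariant factors of ∂_1 are all 1, so H_0 = Z.
  H_1: rank ker ∂_1 − rank ∂_2 = (30 − 9) − 20 = 1, and ∂_2 has invariant factor 2 > 1, so H_1 = Z ⊕ Z/2.
  H_2: rank ker ∂_2 − rank ∂_3 = (20 − 20) − 0 = 0, and there is no ∂_3, so H_2 = 0.

H_0 = Z,  H_1 = Z ⊕ Z/2,  H_2 = 0.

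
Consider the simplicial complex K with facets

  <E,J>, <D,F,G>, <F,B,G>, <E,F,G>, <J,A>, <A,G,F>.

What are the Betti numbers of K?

K has 7 vertices, 11 edges, 4 triangles.
rank ∂_0 = 0, rank ∂_1 = 6 ⇒ b_0 = 7 − 0 − 6 = 1; all invariant factors of ∂_1 are 1 so no torsion. So H_0 ≅ Z.
rank ∂_1 = 6, rank ∂_2 = 4 ⇒ b_1 = 11 − 6 − 4 = 1; all invariant factors of ∂_2 are 1 so no torsion. So H_1 ≅ Z.
rank ∂_2 = 4, rank ∂_3 = 0 ⇒ b_2 = 4 − 4 − 0 = 0. So H_2 ≅ 0.

b_0 = 1, b_1 = 1, b_2 = 0.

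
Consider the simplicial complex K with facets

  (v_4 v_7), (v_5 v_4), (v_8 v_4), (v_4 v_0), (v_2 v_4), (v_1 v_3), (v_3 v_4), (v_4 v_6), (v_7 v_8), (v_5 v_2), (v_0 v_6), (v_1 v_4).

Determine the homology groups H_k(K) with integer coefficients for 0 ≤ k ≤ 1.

H_0 = Z,  H_1 = Z^4.

Take the total order v_0 < v_1 < v_2 < v_3 < v_4 < v_5 < v_6 < v_7 < v_8 on the vertex set. Then K (dimension 1) consists of the simplices:

  0-simplices (9): [v_0], [v_1], [v_2], [v_3], [v_4], [v_5], [v_6], [v_7], [v_8]
  1-simplices (12): [v_0,v_4], [v_0,v_6], [v_1,v_3], [v_1,v_4], [v_2,v_4], [v_2,v_5], [v_3,v_4], [v_4,v_5], [v_4,v_6], [v_4,v_7], [v_4,v_8], [v_7,v_8]

Hence C_0 ≅ Z^9, C_1 ≅ Z^12.

Boundary ∂_1: C_1 → C_0 is given by ∂[p,q] = [q] − [p].
The 9×12 boundary matrix has rank 8 and Smith normal form diag(1,1,1,1,1,1,1,1).

From H_k ≅ ker(∂_k) / im(∂_{k+1}) we obtain:

  H_0: rank C_0 − rank ∂_1 = 9 − 8 = 1, and the invariant factors of ∂_1 are all 1, so H_0 = Z.
  H_1: rank ker ∂_1 − rank ∂_2 = (12 − 8) − 0 = 4, and there is no ∂_2, so H_1 = Z^4.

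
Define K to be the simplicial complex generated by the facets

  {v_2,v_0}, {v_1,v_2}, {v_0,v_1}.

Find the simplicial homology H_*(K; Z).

Order the vertices as v_0 < v_1 < v_2. Listing each simplex with vertices in this order, K has dimension 1 with simplices:

  0-simplices (3): [v_0], [v_1], [v_2]
  1-simplices (3): [v_0,v_1], [v_0,v_2], [v_1,v_2]

so the chain groups are C_0 ≅ Z^3, C_1 ≅ Z^3.

Boundary ∂_1: C_1 → C_0 is given by ∂[p,q] = [q] − [p]. For instance
  ∂[v_0,v_2] = [v_2] − [v_0].
The resulting 3×3 matrix has rank 2, and its Smith normal form has invariant factors (1,1).

Computing H_k = (kernel of ∂_k) / (image of ∂_{k+1}):

  H_0: rank C_0 − rank ∂_1 = 3 − 2 = 1, and the invariant factors of ∂_1 are all 1, so H_0 = Z.
  H_1: rank ker ∂_1 − rank ∂_2 = (3 − 2) − 0 = 1, and there is no ∂_2, so H_1 = Z.

As a check, the Euler characteristic is 3 − 3 = 0, which agrees with 1 − 1 = 0.
(K is a triangulation of the circle S^1.)

H_0 ≅ Z,  H_1 ≅ Z.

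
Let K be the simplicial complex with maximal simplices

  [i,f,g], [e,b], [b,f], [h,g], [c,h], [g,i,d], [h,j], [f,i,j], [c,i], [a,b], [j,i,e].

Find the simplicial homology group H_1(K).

H_1 = Z^3.

We work with the vertex ordering a < b < c < d < e < f < g < h < i < j. The simplices of K, each written with vertices in increasing order, are:

  0-simplices (10): a, b, c, d, e, f, g, h, i, j
  1-simplices (16): ab, be, bf, ch, ci, dg, di, ei, ej, fg, fi, fj, gh, gi, hj, ij
  2-simplices (4): dgi, eij, fgi, fij

so the chain groups are C_0 ≅ Z^10, C_1 ≅ Z^16, C_2 ≅ Z^4.

Boundary ∂_1: C_1 → C_0 is given by ∂[p,q] = [q] − [p].
The resulting 10×16 matrix has rank 9, and its Smith normal form has invariant factors (1,1,1,1,1,1,1,1,1).

The boundary map ∂_2: C_2 → C_1 sends each 2-simplex [p,q,r] to [q,r] − [p,r] + [p,q]. For instance
  ∂dgi = gi − di + dg,
  ∂fgi = gi − fi + fg.
This gives a 16×4 integer matrix of rank 4; reducing to Smith normal form yields diagonal entries (1,1,1,1).

Computing H_k = (kernel of ∂_k) / (image of ∂_{k+1}):

  H_1: rank ker ∂_1 − rank ∂_2 = (16 − 9) − 4 = 3, and the invariant factors of ∂_2 are all 1, so H_1 ≅ Z^3.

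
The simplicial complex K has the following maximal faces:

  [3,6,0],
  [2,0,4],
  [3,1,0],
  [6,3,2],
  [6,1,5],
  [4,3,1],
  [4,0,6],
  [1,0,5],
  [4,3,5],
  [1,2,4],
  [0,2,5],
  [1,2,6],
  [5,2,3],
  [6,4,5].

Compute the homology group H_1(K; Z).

We work with the vertex ordering 0 < 1 < 2 < 3 < 4 < 5 < 6. The simplices of K, each written with vertices in increasing order, are:

  0-simplices (7): [0], [1], [2], [3], [4], [5], [6]
  1-simplices (21): [0,1], [0,2], [0,3], [0,4], [0,5], [0,6], [1,2], [1,3], [1,4], [1,5], [1,6], [2,3], [2,4], [2,5], [2,6], [3,4], [3,5], [3,6], [4,5], [4,6], [5,6]
  2-simplices (14): [0,1,3], [0,1,5], [0,2,4], [0,2,5], [0,3,6], [0,4,6], [1,2,4], [1,2,6], [1,3,4], [1,5,6], [2,3,5], [2,3,6], [3,4,5], [4,5,6]

so the chain groups are C_0 ≅ Z^7, C_1 ≅ Z^21, C_2 ≅ Z^14.

∂_1: C_1 → C_0 is given by ∂[p,q] = [q] − [p]. For instance
  ∂[2,4] = [4] − [2].
As a 7×21 matrix over Z this has rank 6, with invariant factors (1,1,1,1,1,1).

Boundary ∂_2: C_2 → C_1 maps a triangle to the signed sum of its edges. For instance
  ∂[2,3,6] = [3,6] − [2,6] + [2,3],
  ∂[1,3,4] = [3,4] − [1,4] + [1,3].
As a 21×14 matrix over Z this has rank 13, with invariant factors (1,1,1,1,1,1,1,1,1,1,1,1,1).

Reading off H_k = ker ∂_k / im ∂_{k+1}:

  H_1: rank ker ∂_1 − rank ∂_2 = (21 − 6) − 13 = 2, and the invariant factors of ∂_2 are all 1, so H_1 ≅ Z^2.

H_1 ≅ Z^2.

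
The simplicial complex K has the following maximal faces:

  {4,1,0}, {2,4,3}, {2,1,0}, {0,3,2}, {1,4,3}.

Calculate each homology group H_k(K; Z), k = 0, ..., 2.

H_0 = Z,  H_1 = Z,  H_2 = 0.

K has 5 vertices, 10 edges, 5 triangles.
rank ∂_0 = 0, rank ∂_1 = 4 ⇒ b_0 = 5 − 0 − 4 = 1; all invariant factors of ∂_1 are 1 so no torsion. So H_0 ≅ Z.
rank ∂_1 = 4, rank ∂_2 = 5 ⇒ b_1 = 10 − 4 − 5 = 1; all invariant factors of ∂_2 are 1 so no torsion. So H_1 ≅ Z.
rank ∂_2 = 5, rank ∂_3 = 0 ⇒ b_2 = 5 − 5 − 0 = 0. So H_2 ≅ 0.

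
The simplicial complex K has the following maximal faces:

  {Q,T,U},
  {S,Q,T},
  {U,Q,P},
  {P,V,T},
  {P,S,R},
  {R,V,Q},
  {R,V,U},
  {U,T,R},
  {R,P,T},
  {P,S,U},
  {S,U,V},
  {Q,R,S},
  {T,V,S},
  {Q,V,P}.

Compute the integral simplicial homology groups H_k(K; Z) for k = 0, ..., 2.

H_0 = Z,  H_1 = Z^2,  H_2 = Z.

Fix the vertex order P < Q < R < S < T < U < V and write every simplex with vertices in increasing order. Then dim K = 2 and the simplices of K are:

  0-simplices (7): P, Q, R, S, T, U, V
  1-simplices (21): PQ, PR, PS, PT, PU, PV, QR, QS, QT, QU, QV, RS, RT, RU, RV, ST, SU, SV, TU, TV, UV
  2-simplices (14): PQU, PQV, PRS, PRT, PSU, PTV, QRS, QRV, QST, QTU, RTU, RUV, STV, SUV

so the chain groups are C_0 ≅ Z^7, C_1 ≅ Z^21, C_2 ≅ Z^14.

The boundary map ∂_1: C_1 → C_0 sends each edge [p,q] (with p < q) to q − p. For instance
  ∂TU = U − T.
This gives a 7×21 integer matrix of rank 6; reducing to Smith normal form yields diagonal entries (1,1,1,1,1,1).

The boundary map ∂_2: C_2 → C_1 sends each 2-simplex [p,q,r] to [q,r] − [p,r] + [p,q]. For instance
  ∂STV = TV − SV + ST,
  ∂PSU = SU − PU + PS.
The 21×14 boundary matrix has rank 13 and Smith normal form diag(1,1,1,1,1,1,1,1,1,1,1,1,1).

Computing H_k = (kernel of ∂_k) / (image of ∂_{k+1}):

  H_0: rank C_0 − rank ∂_1 = 7 − 6 = 1, and the invariant factors of ∂_1 are all 1, so H_0 ≅ Z.
  H_1: rank ker ∂_1 − rank ∂_2 = (21 − 6) − 13 = 2, and the invariant factors of ∂_2 are all 1, so H_1 ≅ Z^2.
  H_2: rank ker ∂_2 − rank ∂_3 = (14 − 13) − 0 = 1, and there is no ∂_3, so H_2 ≅ Z.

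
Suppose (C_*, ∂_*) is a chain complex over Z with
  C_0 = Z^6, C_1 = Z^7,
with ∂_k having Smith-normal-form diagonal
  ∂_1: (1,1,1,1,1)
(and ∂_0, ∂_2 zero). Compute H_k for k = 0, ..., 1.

H_0 ≅ Z,  H_1 ≅ Z^2.

H_0: b_0 = 6 − 0 − 5 = 1; torsion from ∂_1 factors > 1: none. So H_0 ≅ Z.
H_1: b_1 = 7 − 5 − 0 = 2; torsion from ∂_2 factors > 1: none. So H_1 ≅ Z^2.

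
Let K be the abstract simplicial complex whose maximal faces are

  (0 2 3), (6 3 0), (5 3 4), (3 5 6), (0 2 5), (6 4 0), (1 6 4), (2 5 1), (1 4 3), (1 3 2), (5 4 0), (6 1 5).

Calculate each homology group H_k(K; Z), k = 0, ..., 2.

H_0 ≅ Z,  H_1 ≅ Z/2,  H_2 = 0.

Take the total order 0 < 1 < 2 < 3 < 4 < 5 < 6 on the vertex set. Then K (dimension 2) consists of the simplices:

  0-simplices (7): [0], [1], [2], [3], [4], [5], [6]
  1-simplices (18): [0,2], [0,3], [0,4], [0,5], [0,6], [1,2], [1,3], [1,4], [1,5], [1,6], [2,3], [2,5], [3,4], [3,5], [3,6], [4,5], [4,6], [5,6]
  2-simplices (12): [0,2,3], [0,2,5], [0,3,6], [0,4,5], [0,4,6], [1,2,3], [1,2,5], [1,3,4], [1,4,6], [1,5,6], [3,4,5], [3,5,6]

so the chain groups are C_0 ≅ Z^7, C_1 ≅ Z^18, C_2 ≅ Z^12.

∂_1: C_1 → C_0 sends each edge [p,q] (with p < q) to q − p.
The 7×18 boundary matrix has rank 6 and Smith normal form diag(1,1,1,1,1,1).

∂_2: C_2 → C_1 sends each 2-simplex [p,q,r] to [q,r] − [p,r] + [p,q]. For instance
  ∂[1,3,4] = [3,4] − [1,4] + [1,3],
  ∂[0,3,6] = [3,6] − [0,6] + [0,3].
This gives a 18×12 integer matrix of rank 12; reducing to Smith normal form yields diagonal entries (1,1,1,1,1,1,1,1,1,1,1,2).

Computing H_k = (kernel of ∂_k) / (image of ∂_{k+1}):

  H_0: rank C_0 − rank ∂_1 = 7 − 6 = 1, and the invariant factors of ∂_1 are all 1, so H_0 = Z.
  H_1: rank ker ∂_1 − rank ∂_2 = (18 − 6) − 12 = 0, and ∂_2 has invariant factor 2 > 1, so H_1 = Z/2.
  H_2: rank ker ∂_2 − rank ∂_3 = (12 − 12) − 0 = 0, and there is no ∂_3, so H_2 = 0.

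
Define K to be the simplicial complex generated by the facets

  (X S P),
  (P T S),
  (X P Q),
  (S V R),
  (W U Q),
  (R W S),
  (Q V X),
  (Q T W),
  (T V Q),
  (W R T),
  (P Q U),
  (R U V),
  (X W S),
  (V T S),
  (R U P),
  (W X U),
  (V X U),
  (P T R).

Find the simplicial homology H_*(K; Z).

H_0 = Z,  H_1 = Z ⊕ Z_2,  H_2 = 0.

Take the total order P < Q < R < S < T < U < V < W < X on the vertex set. Then K (dimension 2) consists of the simplices:

  0-simplices (9): P, Q, R, S, T, U, V, W, X
  1-simplices (27): PQ, PR, PS, PT, PU, PX, QT, QU, QV, QW, QX, RS, RT, RU, RV, RW, ST, SV, SW, SX, TV, TW, UV, UW, UX, VX, WX
  2-simplices (18): PQU, PQX, PRT, PRU, PST, PSX, QTV, QTW, QUW, QVX, RSV, RSW, RTW, RUV, STV, SWX, UVX, UWX

so the chain groups are C_0 ≅ Z^9, C_1 ≅ Z^27, C_2 ≅ Z^18.

∂_1: C_1 → C_0 is given by ∂[p,q] = [q] − [p]. For instance
  ∂QT = T − Q.
The 9×27 boundary matrix has rank 8 and Smith normal form diag(1,1,1,1,1,1,1,1).

Boundary ∂_2: C_2 → C_1 sends each 2-simplex [p,q,r] to [q,r] − [p,r] + [p,q]. For instance
  ∂QTV = TV − QV + QT,
  ∂PRT = RT − PT + PR.
As a 27×18 matrix over Z this has rank 18, with invariant factors (1,1,1,1,1,1,1,1,1,1,1,1,1,1,1,1,1,2).

From H_k ≅ ker(∂_k) / im(∂_{k+1}) we obtain:

  H_0: rank C_0 − rank ∂_1 = 9 − 8 = 1, and the invariant factors of ∂_1 are all 1, so H_0 = Z.
  H_1: rank ker ∂_1 − rank ∂_2 = (27 − 8) − 18 = 1, and ∂_2 has invariant factor 2 > 1, so H_1 = Z ⊕ Z_2.
  H_2: rank ker ∂_2 − rank ∂_3 = (18 − 18) − 0 = 0, and there is no ∂_3, so H_2 = 0.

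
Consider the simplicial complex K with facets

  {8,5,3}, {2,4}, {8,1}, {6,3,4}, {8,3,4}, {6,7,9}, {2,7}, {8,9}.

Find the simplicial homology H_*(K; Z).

H_0 = Z,  H_1 = Z^2,  H_2 = 0.

Fix the vertex order 1 < 2 < 3 < 4 < 5 < 6 < 7 < 8 < 9 and write every simplex with vertices in increasing order. Then dim K = 2 and the simplices of K are:

  0-simplices (9): [1], [2], [3], [4], [5], [6], [7], [8], [9]
  1-simplices (14): [1,8], [2,4], [2,7], [3,4], [3,5], [3,6], [3,8], [4,6], [4,8], [5,8], [6,7], [6,9], [7,9], [8,9]
  2-simplices (4): [3,4,6], [3,4,8], [3,5,8], [6,7,9]

giving chain groups C_0 ≅ Z^9, C_1 ≅ Z^14, C_2 ≅ Z^4.

Boundary ∂_1: C_1 → C_0 is given by ∂[p,q] = [q] − [p]. For instance
  ∂[6,9] = [9] − [6].
The 9×14 boundary matrix has rank 8 and Smith normal form diag(1,1,1,1,1,1,1,1).

Boundary ∂_2: C_2 → C_1 maps a triangle to the signed sum of its edges. For instance
  ∂[3,4,8] = [4,8] − [3,8] + [3,4],
  ∂[3,5,8] = [5,8] − [3,8] + [3,5].
The 14×4 boundary matrix has rank 4 and Smith normal form diag(1,1,1,1).

Now H_k = ker ∂_k / im ∂_{k+1}, so:

  H_0: rank C_0 − rank ∂_1 = 9 − 8 = 1, and the invariant factors of ∂_1 are all 1, so H_0 ≅ Z.
  H_1: rank ker ∂_1 − rank ∂_2 = (14 − 8) − 4 = 2, and the invariant factors of ∂_2 are all 1, so H_1 ≅ Z^2.
  H_2: rank ker ∂_2 − rank ∂_3 = (4 − 4) − 0 = 0, and there is no ∂_3, so H_2 ≅ 0.

As a check, the Euler characteristic is 9 − 14 + 4 = -1, which agrees with 1 − 2 + 0 = -1.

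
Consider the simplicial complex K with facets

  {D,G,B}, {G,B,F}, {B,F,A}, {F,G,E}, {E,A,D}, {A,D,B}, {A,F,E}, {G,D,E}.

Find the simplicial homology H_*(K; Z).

H_0 ≅ Z,  H_1 = 0,  H_2 ≅ Z.

Take the total order A < B < D < E < F < G on the vertex set. Then K (dimension 2) consists of the simplices:

  0-simplices (6): A, B, D, E, F, G
  1-simplices (12): AB, AD, AE, AF, BD, BF, BG, DE, DG, EF, EG, FG
  2-simplices (8): ABD, ABF, ADE, AEF, BDG, BFG, DEG, EFG

so the chain groups are C_0 ≅ Z^6, C_1 ≅ Z^12, C_2 ≅ Z^8.

∂_1: C_1 → C_0 sends each edge [p,q] (with p < q) to q − p. For instance
  ∂BD = D − B.
The 6×12 boundary matrix has rank 5 and Smith normal form diag(1,1,1,1,1).

The boundary map ∂_2: C_2 → C_1 acts by ∂[p,q,r] = [q,r] − [p,r] + [p,q]. For instance
  ∂ADE = DE − AE + AD,
  ∂EFG = FG − EG + EF.
The 12×8 boundary matrix has rank 7 and Smith normal form diag(1,1,1,1,1,1,1).

Now H_k = ker ∂_k / im ∂_{k+1}, so:

  H_0: rank C_0 − rank ∂_1 = 6 − 5 = 1, and the invariant factors of ∂_1 are all 1, so H_0 = Z.
  H_1: rank ker ∂_1 − rank ∂_2 = (12 − 5) − 7 = 0, and the invariant factors of ∂_2 are all 1, so H_1 = 0.
  H_2: rank ker ∂_2 − rank ∂_3 = (8 − 7) − 0 = 1, and there is no ∂_3, so H_2 = Z.

As a check, the Euler characteristic is 6 − 12 + 8 = 2, which agrees with 1 − 0 + 1 = 2.
(K is a triangulation of the 2-sphere S^2.)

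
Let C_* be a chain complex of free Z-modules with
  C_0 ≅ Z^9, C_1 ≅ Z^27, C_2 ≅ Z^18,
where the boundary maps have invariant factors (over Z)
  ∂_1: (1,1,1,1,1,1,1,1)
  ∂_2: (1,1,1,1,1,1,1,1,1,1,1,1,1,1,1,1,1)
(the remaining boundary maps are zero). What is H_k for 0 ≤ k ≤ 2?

H_0: b_0 = 9 − 0 − 8 = 1; torsion from ∂_1 factors > 1: none. So H_0 = Z.
H_1: b_1 = 27 − 8 − 17 = 2; torsion from ∂_2 factors > 1: none. So H_1 = Z^2.
H_2: b_2 = 18 − 17 − 0 = 1; torsion from ∂_3 factors > 1: none. So H_2 = Z.

H_0 = Z,  H_1 = Z^2,  H_2 = Z.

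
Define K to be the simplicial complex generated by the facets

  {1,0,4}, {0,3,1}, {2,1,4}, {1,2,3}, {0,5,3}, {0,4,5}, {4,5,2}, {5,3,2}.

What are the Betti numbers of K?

b_0 = 1, b_1 = 0, b_2 = 1.

K has 6 vertices, 12 edges, 8 triangles.
rank ∂_0 = 0, rank ∂_1 = 5 ⇒ b_0 = 6 − 0 − 5 = 1; all invariant factors of ∂_1 are 1 so no torsion. So H_0 = Z.
rank ∂_1 = 5, rank ∂_2 = 7 ⇒ b_1 = 12 − 5 − 7 = 0; all invariant factors of ∂_2 are 1 so no torsion. So H_1 = 0.
rank ∂_2 = 7, rank ∂_3 = 0 ⇒ b_2 = 8 − 7 − 0 = 1. So H_2 = Z.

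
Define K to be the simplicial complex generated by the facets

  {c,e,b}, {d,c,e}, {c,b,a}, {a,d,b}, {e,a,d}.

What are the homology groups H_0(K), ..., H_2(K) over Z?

H_0 = Z,  H_1 = Z,  H_2 = 0.

We work with the vertex ordering a < b < c < d < e. The simplices of K, each written with vertices in increasing order, are:

  0-simplices (5): a, b, c, d, e
  1-simplices (10): ab, ac, ad, ae, bc, bd, be, cd, ce, de
  2-simplices (5): abc, abd, ade, bce, cde

Hence C_0 ≅ Z^5, C_1 ≅ Z^10, C_2 ≅ Z^5.

The boundary map ∂_1: C_1 → C_0 sends each edge [p,q] (with p < q) to q − p. For instance
  ∂ce = e − c.
This gives a 5×10 integer matrix of rank 4; reducing to Smith normal form yields diagonal entries (1,1,1,1).

The boundary map ∂_2: C_2 → C_1 maps a triangle to the signed sum of its edges. For instance
  ∂bce = ce − be + bc,
  ∂abc = bc − ac + ab.
As a 10×5 matrix over Z this has rank 5, with invariant factors (1,1,1,1,1).

Reading off H_k = ker ∂_k / im ∂_{k+1}:

  H_0: rank C_0 − rank ∂_1 = 5 − 4 = 1, and the invariant factors of ∂_1 are all 1, so H_0 = Z.
  H_1: rank ker ∂_1 − rank ∂_2 = (10 − 4) − 5 = 1, and the invariant factors of ∂_2 are all 1, so H_1 = Z.
  H_2: rank ker ∂_2 − rank ∂_3 = (5 − 5) − 0 = 0, and there is no ∂_3, so H_2 = 0.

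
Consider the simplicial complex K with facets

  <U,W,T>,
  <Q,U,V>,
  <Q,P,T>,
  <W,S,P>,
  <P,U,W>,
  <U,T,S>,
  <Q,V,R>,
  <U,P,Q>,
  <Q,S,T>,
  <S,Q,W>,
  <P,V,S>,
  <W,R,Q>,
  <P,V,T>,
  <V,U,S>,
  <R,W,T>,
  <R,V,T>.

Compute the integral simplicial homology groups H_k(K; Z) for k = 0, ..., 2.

H_0 = Z,  H_1 = Z^2,  H_2 = Z.

Take the total order P < Q < R < S < T < U < V < W on the vertex set. Then K (dimension 2) consists of the simplices:

  0-simplices (8): P, Q, R, S, T, U, V, W
  1-simplices (24): PQ, PS, PT, PU, PV, PW, QR, QS, QT, QU, QV, QW, RT, RV, RW, ST, SU, SV, SW, TU, TV, TW, UV, UW
  2-simplices (16): PQT, PQU, PSV, PSW, PTV, PUW, QRV, QRW, QST, QSW, QUV, RTV, RTW, STU, SUV, TUW

giving chain groups C_0 ≅ Z^8, C_1 ≅ Z^24, C_2 ≅ Z^16.

∂_1: C_1 → C_0 maps an edge to its endpoints' difference, ∂[p,q] = q − p.
The resulting 8×24 matrix has rank 7, and its Smith normal form has invariant factors (1,1,1,1,1,1,1).

Boundary ∂_2: C_2 → C_1 acts by ∂[p,q,r] = [q,r] − [p,r] + [p,q]. For instance
  ∂TUW = UW − TW + TU,
  ∂QRW = RW − QW + QR.
As a 24×16 matrix over Z this has rank 15, with invariant factors (1,1,1,1,1,1,1,1,1,1,1,1,1,1,1).

Computing H_k = (kernel of ∂_k) / (image of ∂_{k+1}):

  H_0: rank C_0 − rank ∂_1 = 8 − 7 = 1, and the invariant factors of ∂_1 are all 1, so H_0 ≅ Z.
  H_1: rank ker ∂_1 − rank ∂_2 = (24 − 7) − 15 = 2, and the invariant factors of ∂_2 are all 1, so H_1 ≅ Z^2.
  H_2: rank ker ∂_2 − rank ∂_3 = (16 − 15) − 0 = 1, and there is no ∂_3, so H_2 ≅ Z.

As a check, the Euler characteristic is 8 − 24 + 16 = 0, which agrees with 1 − 2 + 1 = 0.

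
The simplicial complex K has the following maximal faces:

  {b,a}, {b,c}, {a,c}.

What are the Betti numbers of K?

b_0 = 1, b_1 = 1.

We work with the vertex ordering a < b < c. The simplices of K, each written with vertices in increasing order, are:

  0-simplices (3): a, b, c
  1-simplices (3): ab, ac, bc

Hence C_0 ≅ Z^3, C_1 ≅ Z^3.

∂_1: C_1 → C_0 sends each edge [p,q] (with p < q) to q − p.
As a 3×3 matrix over Z this has rank 2, with invariant factors (1,1).

Now H_k = ker ∂_k / im ∂_{k+1}, so:

  H_0: rank C_0 − rank ∂_1 = 3 − 2 = 1, and the invariant factors of ∂_1 are all 1, so H_0 = Z.
  H_1: rank ker ∂_1 − rank ∂_2 = (3 − 2) − 0 = 1, and there is no ∂_2, so H_1 = Z.

Hence the Betti numbers are b_0 = 1, b_1 = 1.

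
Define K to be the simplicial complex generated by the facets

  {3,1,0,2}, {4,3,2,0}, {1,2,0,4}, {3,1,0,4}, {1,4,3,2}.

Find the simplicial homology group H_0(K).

H_0 ≅ Z.

Fix the vertex order 0 < 1 < 2 < 3 < 4 and write every simplex with vertices in increasing order. Then dim K = 3 and the simplices of K are:

  0-simplices (5): [0], [1], [2], [3], [4]
  1-simplices (10): [0,1], [0,2], [0,3], [0,4], [1,2], [1,3], [1,4], [2,3], [2,4], [3,4]
  2-simplices (10): [0,1,2], [0,1,3], [0,1,4], [0,2,3], [0,2,4], [0,3,4], [1,2,3], [1,2,4], [1,3,4], [2,3,4]
  3-simplices (5): [0,1,2,3], [0,1,2,4], [0,1,3,4], [0,2,3,4], [1,2,3,4]

so the chain groups are C_0 ≅ Z^5, C_1 ≅ Z^10, C_2 ≅ Z^10, C_3 ≅ Z^5.

Boundary ∂_1: C_1 → C_0 maps an edge to its endpoints' difference, ∂[p,q] = q − p.
This gives a 5×10 integer matrix of rank 4; reducing to Smith normal form yields diagonal entries (1,1,1,1).

The boundary map ∂_2: C_2 → C_1 maps a triangle to the signed sum of its edges. For instance
  ∂[1,2,4] = [2,4] − [1,4] + [1,2],
  ∂[1,2,3] = [2,3] − [1,3] + [1,2].
This gives a 10×10 integer matrix of rank 6; reducing to Smith normal form yields diagonal entries (1,1,1,1,1,1).

Boundary ∂_3: C_3 → C_2 sends each 3-simplex σ to the alternating sum Σ_i (−1)^i (σ with its i-th vertex removed). For instance
  ∂[0,1,3,4] = [1,3,4] − [0,3,4] + [0,1,4] − [0,1,3],
  ∂[0,1,2,3] = [1,2,3] − [0,2,3] + [0,1,3] − [0,1,2].
As a 10×5 matrix over Z this has rank 4, with invariant factors (1,1,1,1).

From H_k ≅ ker(∂_k) / im(∂_{k+1}) we obtain:

  H_0: rank C_0 − rank ∂_1 = 5 − 4 = 1, and the invariant factors of ∂_1 are all 1, so H_0 ≅ Z.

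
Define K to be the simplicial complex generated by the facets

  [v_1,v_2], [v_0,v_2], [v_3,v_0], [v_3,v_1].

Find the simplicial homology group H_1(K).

K has 4 vertices, 4 edges.
rank ∂_1 = 3, rank ∂_2 = 0 ⇒ b_1 = 4 − 3 − 0 = 1. So H_1 = Z.

H_1 ≅ Z.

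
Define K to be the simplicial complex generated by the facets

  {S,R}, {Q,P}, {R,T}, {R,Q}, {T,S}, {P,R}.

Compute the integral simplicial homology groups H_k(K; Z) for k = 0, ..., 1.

Order the vertices as P < Q < R < S < T. Listing each simplex with vertices in this order, K has dimension 1 with simplices:

  0-simplices (5): P, Q, R, S, T
  1-simplices (6): PQ, PR, QR, RS, RT, ST

Hence C_0 ≅ Z^5, C_1 ≅ Z^6.

Boundary ∂_1: C_1 → C_0 sends each edge [p,q] (with p < q) to q − p.
The resulting 5×6 matrix has rank 4, and its Smith normal form has invariant factors (1,1,1,1).

From H_k ≅ ker(∂_k) / im(∂_{k+1}) we obtain:

  H_0: rank C_0 − rank ∂_1 = 5 − 4 = 1, and the invariant factors of ∂_1 are all 1, so H_0 ≅ Z.
  H_1: rank ker ∂_1 − rank ∂_2 = (6 − 4) − 0 = 2, and there is no ∂_2, so H_1 ≅ Z^2.

H_0 ≅ Z,  H_1 ≅ Z^2.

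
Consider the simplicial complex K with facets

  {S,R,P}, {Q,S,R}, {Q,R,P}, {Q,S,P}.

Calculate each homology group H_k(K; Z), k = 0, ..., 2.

Take the total order P < Q < R < S on the vertex set. Then K (dimension 2) consists of the simplices:

  0-simplices (4): P, Q, R, S
  1-simplices (6): PQ, PR, PS, QR, QS, RS
  2-simplices (4): PQR, PQS, PRS, QRS

Hence C_0 ≅ Z^4, C_1 ≅ Z^6, C_2 ≅ Z^4.

Boundary ∂_1: C_1 → C_0 is given by ∂[p,q] = [q] − [p].
As a 4×6 matrix over Z this has rank 3, with invariant factors (1,1,1).

The boundary map ∂_2: C_2 → C_1 sends each 2-simplex [p,q,r] to [q,r] − [p,r] + [p,q]. For instance
  ∂QRS = RS − QS + QR,
  ∂PRS = RS − PS + PR.
The resulting 6×4 matrix has rank 3, and its Smith normal form has invariant factors (1,1,1).

Computing H_k = (kernel of ∂_k) / (image of ∂_{k+1}):

  H_0: rank C_0 − rank ∂_1 = 4 − 3 = 1, and the invariant factors of ∂_1 are all 1, so H_0 = Z.
  H_1: rank ker ∂_1 − rank ∂_2 = (6 − 3) − 3 = 0, and the invariant factors of ∂_2 are all 1, so H_1 = 0.
  H_2: rank ker ∂_2 − rank ∂_3 = (4 − 3) − 0 = 1, and there is no ∂_3, so H_2 = Z.

As a check, the Euler characteristic is 4 − 6 + 4 = 2, which agrees with 1 − 0 + 1 = 2.

H_0 ≅ Z,  H_1 = 0,  H_2 ≅ Z.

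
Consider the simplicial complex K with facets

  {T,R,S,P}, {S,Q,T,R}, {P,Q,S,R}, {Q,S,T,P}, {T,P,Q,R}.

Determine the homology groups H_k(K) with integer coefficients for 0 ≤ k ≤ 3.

H_0 = Z,  H_1 = 0,  H_2 = 0,  H_3 = Z.

K has 5 vertices, 10 edges, 10 triangles, 5 3-simplices.
rank ∂_0 = 0, rank ∂_1 = 4 ⇒ b_0 = 5 − 0 − 4 = 1; all invariant factors of ∂_1 are 1 so no torsion. So H_0 ≅ Z.
rank ∂_1 = 4, rank ∂_2 = 6 ⇒ b_1 = 10 − 4 − 6 = 0; all invariant factors of ∂_2 are 1 so no torsion. So H_1 ≅ 0.
rank ∂_2 = 6, rank ∂_3 = 4 ⇒ b_2 = 10 − 6 − 4 = 0; all invariant factors of ∂_3 are 1 so no torsion. So H_2 ≅ 0.
rank ∂_3 = 4, rank ∂_4 = 0 ⇒ b_3 = 5 − 4 − 0 = 1. So H_3 ≅ Z.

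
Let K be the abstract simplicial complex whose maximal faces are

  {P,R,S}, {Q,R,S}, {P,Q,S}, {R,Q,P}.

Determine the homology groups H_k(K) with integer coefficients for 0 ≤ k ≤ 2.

Take the total order P < Q < R < S on the vertex set. Then K (dimension 2) consists of the simplices:

  0-simplices (4): P, Q, R, S
  1-simplices (6): PQ, PR, PS, QR, QS, RS
  2-simplices (4): PQR, PQS, PRS, QRS

giving chain groups C_0 ≅ Z^4, C_1 ≅ Z^6, C_2 ≅ Z^4.

∂_1: C_1 → C_0 sends each edge [p,q] (with p < q) to q − p. For instance
  ∂PS = S − P.
The resulting 4×6 matrix has rank 3, and its Smith normal form has invariant factors (1,1,1).

The boundary map ∂_2: C_2 → C_1 acts by ∂[p,q,r] = [q,r] − [p,r] + [p,q]. For instance
  ∂PQR = QR − PR + PQ,
  ∂PQS = QS − PS + PQ.
This gives a 6×4 integer matrix of rank 3; reducing to Smith normal form yields diagonal entries (1,1,1).

Computing H_k = (kernel of ∂_k) / (image of ∂_{k+1}):

  H_0: rank C_0 − rank ∂_1 = 4 − 3 = 1, and the invariant factors of ∂_1 are all 1, so H_0 = Z.
  H_1: rank ker ∂_1 − rank ∂_2 = (6 − 3) − 3 = 0, and the invariant factors of ∂_2 are all 1, so H_1 = 0.
  H_2: rank ker ∂_2 − rank ∂_3 = (4 − 3) − 0 = 1, and there is no ∂_3, so H_2 = Z.

As a check, the Euler characteristic is 4 − 6 + 4 = 2, which agrees with 1 − 0 + 1 = 2.
(K is a triangulation of the 2-sphere S^2.)

H_0 ≅ Z,  H_1 = 0,  H_2 ≅ Z.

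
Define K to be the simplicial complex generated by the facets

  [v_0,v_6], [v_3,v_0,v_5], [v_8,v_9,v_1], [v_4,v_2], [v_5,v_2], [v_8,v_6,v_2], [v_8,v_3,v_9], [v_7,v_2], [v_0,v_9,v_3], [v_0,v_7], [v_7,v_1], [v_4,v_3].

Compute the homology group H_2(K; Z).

H_2 = 0.

Order the vertices as v_0 < v_1 < v_2 < v_3 < v_4 < v_5 < v_6 < v_7 < v_8 < v_9. Listing each simplex with vertices in this order, K has dimension 2 with simplices:

  0-simplices (10): [v_0], [v_1], [v_2], [v_3], [v_4], [v_5], [v_6], [v_7], [v_8], [v_9]
  1-simplices (19): (19 of them)
  2-simplices (5): [v_0,v_3,v_5], [v_0,v_3,v_9], [v_1,v_8,v_9], [v_2,v_6,v_8], [v_3,v_8,v_9]

Hence C_0 ≅ Z^10, C_1 ≅ Z^19, C_2 ≅ Z^5.

∂_1: C_1 → C_0 is given by ∂[p,q] = [q] − [p]. For instance
  ∂[v_0,v_6] = [v_6] − [v_0].
As a 10×19 matrix over Z this has rank 9, with invariant factors (1,1,1,1,1,1,1,1,1).

∂_2: C_2 → C_1 maps a triangle to the signed sum of its edges. For instance
  ∂[v_2,v_6,v_8] = [v_6,v_8] − [v_2,v_8] + [v_2,v_6],
  ∂[v_0,v_3,v_5] = [v_3,v_5] − [v_0,v_5] + [v_0,v_3].
As a 19×5 matrix over Z this has rank 5, with invariant factors (1,1,1,1,1).

Reading off H_k = ker ∂_k / im ∂_{k+1}:

  H_2: rank ker ∂_2 − rank ∂_3 = (5 − 5) − 0 = 0, and there is no ∂_3, so H_2 ≅ 0.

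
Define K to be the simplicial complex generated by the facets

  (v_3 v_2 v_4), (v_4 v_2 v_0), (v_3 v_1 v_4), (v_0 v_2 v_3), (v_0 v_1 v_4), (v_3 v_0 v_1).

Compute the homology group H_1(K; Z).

K has 5 vertices, 9 edges, 6 triangles.
rank ∂_1 = 4, rank ∂_2 = 5 ⇒ b_1 = 9 − 4 − 5 = 0; all invariant factors of ∂_2 are 1 so no torsion. So H_1 = 0.

H_1 = 0.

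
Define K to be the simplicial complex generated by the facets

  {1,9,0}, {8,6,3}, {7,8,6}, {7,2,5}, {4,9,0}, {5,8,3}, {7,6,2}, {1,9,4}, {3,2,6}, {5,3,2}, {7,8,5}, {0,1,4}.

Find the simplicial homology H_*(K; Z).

We work with the vertex ordering 0 < 1 < 2 < 3 < 4 < 5 < 6 < 7 < 8 < 9. The simplices of K, each written with vertices in increasing order, are:

  0-simplices (10): [0], [1], [2], [3], [4], [5], [6], [7], [8], [9]
  1-simplices (18): [0,1], [0,4], [0,9], [1,4], [1,9], [2,3], [2,5], [2,6], [2,7], [3,5], [3,6], [3,8], [4,9], [5,7], [5,8], [6,7], [6,8], [7,8]
  2-simplices (12): [0,1,4], [0,1,9], [0,4,9], [1,4,9], [2,3,5], [2,3,6], [2,5,7], [2,6,7], [3,5,8], [3,6,8], [5,7,8], [6,7,8]

Hence C_0 ≅ Z^10, C_1 ≅ Z^18, C_2 ≅ Z^12.

∂_1: C_1 → C_0 maps an edge to its endpoints' difference, ∂[p,q] = q − p. For instance
  ∂[0,9] = [9] − [0].
This gives a 10×18 integer matrix of rank 8; reducing to Smith normal form yields diagonal entries (1,1,1,1,1,1,1,1).

The boundary map ∂_2: C_2 → C_1 sends each 2-simplex [p,q,r] to [q,r] − [p,r] + [p,q]. For instance
  ∂[6,7,8] = [7,8] − [6,8] + [6,7],
  ∂[2,3,6] = [3,6] − [2,6] + [2,3].
The 18×12 boundary matrix has rank 10 and Smith normal form diag(1,1,1,1,1,1,1,1,1,1).

Now H_k = ker ∂_k / im ∂_{k+1}, so:

  H_0: rank C_0 − rank ∂_1 = 10 − 8 = 2, and the invariant factors of ∂_1 are all 1, so H_0 ≅ Z^2.
  H_1: rank ker ∂_1 − rank ∂_2 = (18 − 8) − 10 = 0, and the invariant factors of ∂_2 are all 1, so H_1 ≅ 0.
  H_2: rank ker ∂_2 − rank ∂_3 = (12 − 10) − 0 = 2, and there is no ∂_3, so H_2 ≅ Z^2.

(K is a triangulation of the disjoint union of the 2-sphere S^2 and the 2-sphere S^2.)

H_0 ≅ Z^2,  H_1 = 0,  H_2 ≅ Z^2.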